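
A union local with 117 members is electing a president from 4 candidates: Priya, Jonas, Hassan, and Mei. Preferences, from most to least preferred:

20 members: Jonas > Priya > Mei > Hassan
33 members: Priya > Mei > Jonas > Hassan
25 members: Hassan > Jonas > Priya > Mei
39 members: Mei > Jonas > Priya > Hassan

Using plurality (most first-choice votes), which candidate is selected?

First-place votes: Priya 33, Jonas 20, Hassan 25, Mei 39.
Mei has the most first-place votes.

Mei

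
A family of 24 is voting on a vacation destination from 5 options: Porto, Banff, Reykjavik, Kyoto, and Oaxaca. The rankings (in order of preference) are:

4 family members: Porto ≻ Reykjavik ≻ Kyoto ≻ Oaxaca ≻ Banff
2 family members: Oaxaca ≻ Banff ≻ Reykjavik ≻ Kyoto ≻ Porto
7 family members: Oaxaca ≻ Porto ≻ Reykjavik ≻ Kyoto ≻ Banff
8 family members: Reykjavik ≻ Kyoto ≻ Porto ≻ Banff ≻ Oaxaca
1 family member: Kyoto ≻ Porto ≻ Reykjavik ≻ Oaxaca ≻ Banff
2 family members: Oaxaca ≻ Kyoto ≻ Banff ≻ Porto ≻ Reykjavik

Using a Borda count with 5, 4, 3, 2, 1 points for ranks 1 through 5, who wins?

Porto: 4·5 + 2·1 + 7·4 + 8·3 + 1·4 + 2·2 = 82
Banff: 4·1 + 2·4 + 7·1 + 8·2 + 1·1 + 2·3 = 42
Reykjavik: 4·4 + 2·3 + 7·3 + 8·5 + 1·3 + 2·1 = 88
Kyoto: 4·3 + 2·2 + 7·2 + 8·4 + 1·5 + 2·4 = 75
Oaxaca: 4·2 + 2·5 + 7·5 + 8·1 + 1·2 + 2·5 = 73
Reykjavik has the highest Borda score (88).

Reykjavik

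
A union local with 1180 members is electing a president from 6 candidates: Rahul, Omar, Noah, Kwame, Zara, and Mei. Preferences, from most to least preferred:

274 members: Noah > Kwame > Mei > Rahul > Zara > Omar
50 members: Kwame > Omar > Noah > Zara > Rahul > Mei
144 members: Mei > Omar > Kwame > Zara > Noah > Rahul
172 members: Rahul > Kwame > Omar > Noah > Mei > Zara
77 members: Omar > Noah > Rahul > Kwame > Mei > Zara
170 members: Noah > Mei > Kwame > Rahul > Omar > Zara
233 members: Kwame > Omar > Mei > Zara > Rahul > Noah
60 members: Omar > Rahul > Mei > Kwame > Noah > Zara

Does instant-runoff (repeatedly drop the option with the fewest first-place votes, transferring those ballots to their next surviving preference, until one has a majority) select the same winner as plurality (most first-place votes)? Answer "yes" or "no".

Instant-runoff — R1 Rahul 172, Omar 137, Noah 444, Kwame 283, Zara 0, Mei 144 (Zara out); R2 Rahul 172, Omar 137, Noah 444, Kwame 283, Mei 144 (Omar out); R3 Rahul 232, Noah 521, Kwame 283, Mei 144 (Mei out); R4 Rahul 232, Noah 521, Kwame 427 (Rahul out); R5 Noah 521, Kwame 659 (Kwame winner). Winner: Kwame.
Plurality — first-place votes: Rahul 172, Omar 137, Noah 444, Kwame 283, Zara 0, Mei 144. Winner: Noah.
The two methods disagree.

no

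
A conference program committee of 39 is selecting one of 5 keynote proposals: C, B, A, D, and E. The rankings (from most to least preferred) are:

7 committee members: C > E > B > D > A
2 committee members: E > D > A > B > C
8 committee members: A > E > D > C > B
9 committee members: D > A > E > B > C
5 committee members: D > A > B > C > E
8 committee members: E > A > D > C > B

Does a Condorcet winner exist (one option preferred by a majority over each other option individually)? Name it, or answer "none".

Checking pairwise contests:
A beats C 32–7.
C beats B 23–16.
D beats A 23–16.
E beats D 25–14.
A beats E 22–17.
Every option loses at least one head-to-head, so there is no Condorcet winner.

none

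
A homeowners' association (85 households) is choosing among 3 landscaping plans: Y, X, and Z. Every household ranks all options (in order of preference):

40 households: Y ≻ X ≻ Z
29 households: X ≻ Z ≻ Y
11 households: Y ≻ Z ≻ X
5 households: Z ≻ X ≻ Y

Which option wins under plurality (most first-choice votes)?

Y

First-place votes: Y 51, X 29, Z 5.
Y has the most first-place votes.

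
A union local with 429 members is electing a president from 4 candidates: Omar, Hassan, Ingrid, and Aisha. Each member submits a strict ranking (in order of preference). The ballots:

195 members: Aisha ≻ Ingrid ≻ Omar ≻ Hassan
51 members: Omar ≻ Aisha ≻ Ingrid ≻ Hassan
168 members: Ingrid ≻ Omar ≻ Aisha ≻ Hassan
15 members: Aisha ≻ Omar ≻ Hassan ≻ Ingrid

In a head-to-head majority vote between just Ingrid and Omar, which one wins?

Ingrid

Voters preferring Ingrid to Omar: 363; preferring Omar to Ingrid: 66.
Ingrid wins the head-to-head.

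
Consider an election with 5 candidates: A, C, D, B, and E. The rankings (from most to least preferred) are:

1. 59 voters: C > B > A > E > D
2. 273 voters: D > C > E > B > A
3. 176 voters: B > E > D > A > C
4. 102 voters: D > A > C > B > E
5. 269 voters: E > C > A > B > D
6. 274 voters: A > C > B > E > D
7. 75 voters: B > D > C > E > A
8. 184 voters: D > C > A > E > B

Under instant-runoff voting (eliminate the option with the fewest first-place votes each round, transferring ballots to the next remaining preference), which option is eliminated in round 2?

Round 1: A 274, C 59, D 559, B 251, E 269. Eliminate C.
Round 2: A 274, D 559, B 310, E 269. Eliminate E.

E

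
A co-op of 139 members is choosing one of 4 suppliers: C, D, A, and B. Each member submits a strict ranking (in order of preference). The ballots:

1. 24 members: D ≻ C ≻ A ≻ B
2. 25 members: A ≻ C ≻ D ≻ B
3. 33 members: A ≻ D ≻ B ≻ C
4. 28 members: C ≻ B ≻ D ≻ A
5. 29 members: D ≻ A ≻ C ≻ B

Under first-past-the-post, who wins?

First-place votes: C 28, D 53, A 58, B 0.
A has the most first-place votes.

A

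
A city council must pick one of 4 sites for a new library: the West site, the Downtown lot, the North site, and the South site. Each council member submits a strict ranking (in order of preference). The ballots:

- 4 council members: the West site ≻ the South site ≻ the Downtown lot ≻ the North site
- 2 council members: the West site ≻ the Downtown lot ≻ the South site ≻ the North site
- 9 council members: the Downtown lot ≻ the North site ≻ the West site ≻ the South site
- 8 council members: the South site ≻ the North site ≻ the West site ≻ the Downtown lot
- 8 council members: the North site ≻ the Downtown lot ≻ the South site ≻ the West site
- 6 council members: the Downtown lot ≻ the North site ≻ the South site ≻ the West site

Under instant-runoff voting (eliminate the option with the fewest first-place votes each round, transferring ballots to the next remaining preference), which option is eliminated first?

Round 1: the West site 6, the Downtown lot 15, the North site 8, the South site 8. Eliminate the West site.

the West site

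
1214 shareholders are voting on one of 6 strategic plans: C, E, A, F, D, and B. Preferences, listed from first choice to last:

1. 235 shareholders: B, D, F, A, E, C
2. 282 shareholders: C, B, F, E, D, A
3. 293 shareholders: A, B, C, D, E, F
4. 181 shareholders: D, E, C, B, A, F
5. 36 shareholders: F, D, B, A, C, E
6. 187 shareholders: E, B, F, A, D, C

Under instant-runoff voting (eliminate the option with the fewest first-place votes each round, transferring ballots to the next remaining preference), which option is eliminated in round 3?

D

Round 1: C 282, E 187, A 293, F 36, D 181, B 235. Eliminate F.
Round 2: C 282, E 187, A 293, D 217, B 235. Eliminate E.
Round 3: C 282, A 293, D 217, B 422. Eliminate D.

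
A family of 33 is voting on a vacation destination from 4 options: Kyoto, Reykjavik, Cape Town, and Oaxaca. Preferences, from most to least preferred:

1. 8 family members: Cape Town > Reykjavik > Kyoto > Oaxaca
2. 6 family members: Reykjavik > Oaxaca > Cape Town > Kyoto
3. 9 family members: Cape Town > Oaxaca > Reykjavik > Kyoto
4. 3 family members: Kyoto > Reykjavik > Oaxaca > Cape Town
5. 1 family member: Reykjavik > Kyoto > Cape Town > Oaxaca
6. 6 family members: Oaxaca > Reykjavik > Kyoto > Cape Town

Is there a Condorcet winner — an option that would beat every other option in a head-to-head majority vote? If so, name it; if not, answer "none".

Cape Town vs Kyoto: 23–10 for Cape Town.
Cape Town vs Reykjavik: 17–16 for Cape Town.
Cape Town vs Oaxaca: 18–15 for Cape Town.
Cape Town beats every other option head-to-head.

Cape Town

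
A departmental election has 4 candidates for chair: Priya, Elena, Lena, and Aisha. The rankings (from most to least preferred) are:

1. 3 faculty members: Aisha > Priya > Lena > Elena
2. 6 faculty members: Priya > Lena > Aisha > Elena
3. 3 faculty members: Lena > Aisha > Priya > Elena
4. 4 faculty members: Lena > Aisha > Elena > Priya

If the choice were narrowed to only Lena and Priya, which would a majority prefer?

Priya

Voters preferring Lena to Priya: 7; preferring Priya to Lena: 9.
Priya wins the head-to-head.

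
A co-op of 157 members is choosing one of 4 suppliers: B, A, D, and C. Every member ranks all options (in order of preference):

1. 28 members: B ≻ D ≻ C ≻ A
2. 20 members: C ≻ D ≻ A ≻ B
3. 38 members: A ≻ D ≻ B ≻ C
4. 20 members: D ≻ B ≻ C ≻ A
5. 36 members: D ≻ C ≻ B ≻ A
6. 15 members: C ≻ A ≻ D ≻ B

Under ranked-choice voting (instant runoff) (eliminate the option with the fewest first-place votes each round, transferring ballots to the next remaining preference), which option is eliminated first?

B

Round 1: B 28, A 38, D 56, C 35. Eliminate B.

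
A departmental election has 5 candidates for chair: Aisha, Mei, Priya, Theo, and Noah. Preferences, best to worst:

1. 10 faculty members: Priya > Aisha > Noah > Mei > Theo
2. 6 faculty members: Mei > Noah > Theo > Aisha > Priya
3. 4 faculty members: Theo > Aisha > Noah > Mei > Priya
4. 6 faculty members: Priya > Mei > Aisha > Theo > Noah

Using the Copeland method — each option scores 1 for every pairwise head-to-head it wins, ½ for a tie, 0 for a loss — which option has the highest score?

Priya

Aisha: beats Mei, Theo, and Noah; loses to Priya → score 3.
Mei: beats Theo; loses to Aisha, Priya, and Noah → score 1.
Priya: beats Aisha, Mei, Theo, and Noah → score 4.
Theo: loses to Aisha, Mei, Priya, and Noah → score 0.
Noah: beats Mei and Theo; loses to Aisha and Priya → score 2.
Priya has the best pairwise record.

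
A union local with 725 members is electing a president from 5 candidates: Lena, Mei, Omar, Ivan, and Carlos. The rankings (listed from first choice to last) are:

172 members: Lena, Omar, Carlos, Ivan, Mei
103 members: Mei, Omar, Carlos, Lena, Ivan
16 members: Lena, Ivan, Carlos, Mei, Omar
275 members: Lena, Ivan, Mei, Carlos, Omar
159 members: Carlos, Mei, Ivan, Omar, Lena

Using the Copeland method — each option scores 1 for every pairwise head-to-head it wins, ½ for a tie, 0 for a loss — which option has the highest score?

Lena

Lena: beats Mei, Omar, Ivan, and Carlos → score 4.
Mei: beats Omar and Carlos; loses to Lena and Ivan → score 2.
Omar: loses to Lena, Mei, Ivan, and Carlos → score 0.
Ivan: beats Mei and Omar; loses to Lena and Carlos → score 2.
Carlos: beats Omar and Ivan; loses to Lena and Mei → score 2.
Lena has the best pairwise record.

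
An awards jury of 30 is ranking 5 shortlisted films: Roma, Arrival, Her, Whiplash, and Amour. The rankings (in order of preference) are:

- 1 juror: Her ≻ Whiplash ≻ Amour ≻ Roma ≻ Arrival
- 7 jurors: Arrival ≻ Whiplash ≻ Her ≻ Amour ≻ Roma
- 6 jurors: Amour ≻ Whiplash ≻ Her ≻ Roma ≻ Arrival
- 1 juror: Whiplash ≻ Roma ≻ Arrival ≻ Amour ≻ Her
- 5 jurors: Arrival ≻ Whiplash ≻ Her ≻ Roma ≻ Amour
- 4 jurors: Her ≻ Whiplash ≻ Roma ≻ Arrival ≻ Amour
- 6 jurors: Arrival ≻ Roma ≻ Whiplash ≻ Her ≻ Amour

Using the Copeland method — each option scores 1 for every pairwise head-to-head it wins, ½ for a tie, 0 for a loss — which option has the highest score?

Arrival

Roma: beats Amour; loses to Arrival, Her, and Whiplash → score 1.
Arrival: beats Roma, Her, Whiplash, and Amour → score 4.
Her: beats Roma and Amour; loses to Arrival and Whiplash → score 2.
Whiplash: beats Roma, Her, and Amour; loses to Arrival → score 3.
Amour: loses to Roma, Arrival, Her, and Whiplash → score 0.
Arrival has the best pairwise record.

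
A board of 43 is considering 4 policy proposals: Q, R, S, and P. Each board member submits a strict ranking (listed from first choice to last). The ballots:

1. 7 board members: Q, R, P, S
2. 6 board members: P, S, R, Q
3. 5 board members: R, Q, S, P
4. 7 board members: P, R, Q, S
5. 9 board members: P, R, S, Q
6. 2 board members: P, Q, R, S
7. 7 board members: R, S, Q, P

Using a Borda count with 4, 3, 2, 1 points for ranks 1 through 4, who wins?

R

Q: 7·4 + 6·1 + 5·3 + 7·2 + 9·1 + 2·3 + 7·2 = 92
R: 7·3 + 6·2 + 5·4 + 7·3 + 9·3 + 2·2 + 7·4 = 133
S: 7·1 + 6·3 + 5·2 + 7·1 + 9·2 + 2·1 + 7·3 = 83
P: 7·2 + 6·4 + 5·1 + 7·4 + 9·4 + 2·4 + 7·1 = 122
R has the highest Borda score (133).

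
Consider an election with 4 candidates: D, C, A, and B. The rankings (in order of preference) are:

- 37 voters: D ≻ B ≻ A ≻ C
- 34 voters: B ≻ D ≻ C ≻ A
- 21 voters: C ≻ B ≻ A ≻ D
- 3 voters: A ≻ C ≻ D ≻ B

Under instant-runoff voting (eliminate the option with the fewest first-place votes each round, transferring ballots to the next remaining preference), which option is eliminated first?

Round 1: D 37, C 21, A 3, B 34. Eliminate A.

A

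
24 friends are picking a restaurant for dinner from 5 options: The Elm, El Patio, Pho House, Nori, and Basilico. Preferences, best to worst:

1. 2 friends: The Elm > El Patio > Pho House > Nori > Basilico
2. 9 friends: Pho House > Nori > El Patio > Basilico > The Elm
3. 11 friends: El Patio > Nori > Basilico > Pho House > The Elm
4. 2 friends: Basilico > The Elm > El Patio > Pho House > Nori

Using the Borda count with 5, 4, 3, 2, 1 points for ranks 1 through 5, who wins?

El Patio

The Elm: 2·5 + 9·1 + 11·1 + 2·4 = 38
El Patio: 2·4 + 9·3 + 11·5 + 2·3 = 96
Pho House: 2·3 + 9·5 + 11·2 + 2·2 = 77
Nori: 2·2 + 9·4 + 11·4 + 2·1 = 86
Basilico: 2·1 + 9·2 + 11·3 + 2·5 = 63
El Patio has the highest Borda score (96).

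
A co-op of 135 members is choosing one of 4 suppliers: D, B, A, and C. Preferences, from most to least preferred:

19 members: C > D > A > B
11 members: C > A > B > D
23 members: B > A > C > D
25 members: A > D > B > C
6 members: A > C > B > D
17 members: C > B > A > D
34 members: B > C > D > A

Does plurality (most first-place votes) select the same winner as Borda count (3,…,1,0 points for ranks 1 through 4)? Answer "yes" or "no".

yes

Plurality — first-place votes: D 0, B 57, A 31, C 47. Winner: B.
Borda — scores: D 122, B 247, A 197, C 244. Winner: B.
The two methods agree.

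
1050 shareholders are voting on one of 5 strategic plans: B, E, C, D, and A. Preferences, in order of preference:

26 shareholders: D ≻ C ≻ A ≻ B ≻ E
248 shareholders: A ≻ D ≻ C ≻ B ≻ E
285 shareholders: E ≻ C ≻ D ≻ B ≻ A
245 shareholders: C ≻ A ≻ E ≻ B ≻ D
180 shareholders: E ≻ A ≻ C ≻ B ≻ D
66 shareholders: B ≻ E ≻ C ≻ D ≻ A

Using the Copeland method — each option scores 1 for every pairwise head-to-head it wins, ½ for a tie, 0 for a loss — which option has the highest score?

E

B: loses to E, C, D, and A → score 0.
E: beats B, C, D, and A → score 4.
C: beats B, D, and A; loses to E → score 3.
D: beats B; loses to E, C, and A → score 1.
A: beats B and D; loses to E and C → score 2.
E has the best pairwise record.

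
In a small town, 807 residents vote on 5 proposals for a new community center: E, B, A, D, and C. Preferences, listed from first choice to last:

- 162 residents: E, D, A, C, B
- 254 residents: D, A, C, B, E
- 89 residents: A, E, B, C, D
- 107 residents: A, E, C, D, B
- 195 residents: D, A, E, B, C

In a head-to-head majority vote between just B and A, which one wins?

A

Voters preferring B to A: 0; preferring A to B: 807.
A wins the head-to-head.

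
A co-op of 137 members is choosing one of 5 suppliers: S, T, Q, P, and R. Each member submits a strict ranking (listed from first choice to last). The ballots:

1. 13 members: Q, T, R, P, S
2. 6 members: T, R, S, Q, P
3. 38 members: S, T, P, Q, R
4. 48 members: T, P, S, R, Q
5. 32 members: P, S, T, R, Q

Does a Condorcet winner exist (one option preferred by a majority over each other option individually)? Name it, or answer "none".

Checking pairwise contests:
P beats S 93–44.
S beats T 70–67.
S beats Q 124–13.
T beats P 105–32.
S beats R 118–19.
Every option loses at least one head-to-head, so there is no Condorcet winner.

none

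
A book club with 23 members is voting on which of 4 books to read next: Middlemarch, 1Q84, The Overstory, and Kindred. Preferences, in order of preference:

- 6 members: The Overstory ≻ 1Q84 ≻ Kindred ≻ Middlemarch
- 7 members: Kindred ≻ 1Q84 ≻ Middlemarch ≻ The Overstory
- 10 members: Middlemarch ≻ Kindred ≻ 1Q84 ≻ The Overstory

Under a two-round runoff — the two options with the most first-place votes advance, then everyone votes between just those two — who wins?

Kindred

Round 1 first-place votes: Middlemarch 10, 1Q84 0, The Overstory 6, Kindred 7.
Middlemarch and Kindred advance.
Runoff: Middlemarch is preferred to Kindred by 10 voters; Kindred by 13.
Kindred wins the runoff.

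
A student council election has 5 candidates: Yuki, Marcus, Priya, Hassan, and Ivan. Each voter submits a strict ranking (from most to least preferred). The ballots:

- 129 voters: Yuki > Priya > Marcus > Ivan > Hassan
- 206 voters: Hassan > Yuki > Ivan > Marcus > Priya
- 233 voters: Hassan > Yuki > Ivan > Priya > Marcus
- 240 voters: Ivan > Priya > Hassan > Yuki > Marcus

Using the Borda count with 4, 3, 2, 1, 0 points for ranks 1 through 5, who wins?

Hassan

Yuki: 129·4 + 206·3 + 233·3 + 240·1 = 2073
Marcus: 129·2 + 206·1 + 233·0 + 240·0 = 464
Priya: 129·3 + 206·0 + 233·1 + 240·3 = 1340
Hassan: 129·0 + 206·4 + 233·4 + 240·2 = 2236
Ivan: 129·1 + 206·2 + 233·2 + 240·4 = 1967
Hassan has the highest Borda score (2236).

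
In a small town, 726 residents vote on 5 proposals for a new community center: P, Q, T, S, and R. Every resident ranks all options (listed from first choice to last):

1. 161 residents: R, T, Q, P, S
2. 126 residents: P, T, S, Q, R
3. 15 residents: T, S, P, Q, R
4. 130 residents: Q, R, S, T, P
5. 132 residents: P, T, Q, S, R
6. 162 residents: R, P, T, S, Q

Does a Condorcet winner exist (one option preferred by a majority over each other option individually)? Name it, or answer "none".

Checking pairwise contests:
R beats P 453–273.
P beats Q 435–291.
P beats T 420–306.
P beats S 581–145.
Q beats R 403–323.
Every option loses at least one head-to-head, so there is no Condorcet winner.

none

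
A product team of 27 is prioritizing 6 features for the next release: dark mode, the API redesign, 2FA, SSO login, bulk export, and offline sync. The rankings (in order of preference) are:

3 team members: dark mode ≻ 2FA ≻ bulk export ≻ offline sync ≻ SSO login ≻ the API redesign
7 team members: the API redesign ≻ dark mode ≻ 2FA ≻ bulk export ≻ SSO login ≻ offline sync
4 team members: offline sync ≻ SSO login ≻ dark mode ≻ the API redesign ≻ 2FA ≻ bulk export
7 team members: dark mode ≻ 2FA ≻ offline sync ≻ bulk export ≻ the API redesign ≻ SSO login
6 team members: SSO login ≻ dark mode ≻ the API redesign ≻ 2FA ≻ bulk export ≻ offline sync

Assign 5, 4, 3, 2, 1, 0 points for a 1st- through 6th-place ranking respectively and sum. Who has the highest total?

dark mode: 3·5 + 7·4 + 4·3 + 7·5 + 6·4 = 114
the API redesign: 3·0 + 7·5 + 4·2 + 7·1 + 6·3 = 68
2FA: 3·4 + 7·3 + 4·1 + 7·4 + 6·2 = 77
SSO login: 3·1 + 7·1 + 4·4 + 7·0 + 6·5 = 56
bulk export: 3·3 + 7·2 + 4·0 + 7·2 + 6·1 = 43
offline sync: 3·2 + 7·0 + 4·5 + 7·3 + 6·0 = 47
dark mode has the highest Borda score (114).

dark mode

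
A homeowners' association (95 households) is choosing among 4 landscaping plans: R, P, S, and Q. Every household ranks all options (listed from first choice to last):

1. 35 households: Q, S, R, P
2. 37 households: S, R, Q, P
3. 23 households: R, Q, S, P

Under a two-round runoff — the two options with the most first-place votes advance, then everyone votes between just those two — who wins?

Round 1 first-place votes: R 23, P 0, S 37, Q 35.
S and Q advance.
Runoff: S is preferred to Q by 37 voters; Q by 58.
Q wins the runoff.

Q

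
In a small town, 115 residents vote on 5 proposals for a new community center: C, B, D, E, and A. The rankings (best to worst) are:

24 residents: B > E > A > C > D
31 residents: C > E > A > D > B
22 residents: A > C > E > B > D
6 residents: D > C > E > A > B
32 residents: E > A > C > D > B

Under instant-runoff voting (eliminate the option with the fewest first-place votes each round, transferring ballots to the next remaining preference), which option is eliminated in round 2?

A

Round 1: C 31, B 24, D 6, E 32, A 22. Eliminate D.
Round 2: C 37, B 24, E 32, A 22. Eliminate A.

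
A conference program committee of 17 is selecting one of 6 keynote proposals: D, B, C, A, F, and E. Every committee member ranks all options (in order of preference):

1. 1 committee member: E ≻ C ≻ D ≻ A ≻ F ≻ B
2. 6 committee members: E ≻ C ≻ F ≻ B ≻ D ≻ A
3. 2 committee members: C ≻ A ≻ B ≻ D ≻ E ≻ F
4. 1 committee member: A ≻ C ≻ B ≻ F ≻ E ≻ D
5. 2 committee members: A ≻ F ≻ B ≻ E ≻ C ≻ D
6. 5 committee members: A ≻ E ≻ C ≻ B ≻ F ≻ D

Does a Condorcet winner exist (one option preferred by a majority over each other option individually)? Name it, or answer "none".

none

Checking pairwise contests:
B beats D 16–1.
C beats B 15–2.
E beats C 14–3.
C beats A 9–8.
C beats F 15–2.
A beats E 10–7.
Every option loses at least one head-to-head, so there is no Condorcet winner.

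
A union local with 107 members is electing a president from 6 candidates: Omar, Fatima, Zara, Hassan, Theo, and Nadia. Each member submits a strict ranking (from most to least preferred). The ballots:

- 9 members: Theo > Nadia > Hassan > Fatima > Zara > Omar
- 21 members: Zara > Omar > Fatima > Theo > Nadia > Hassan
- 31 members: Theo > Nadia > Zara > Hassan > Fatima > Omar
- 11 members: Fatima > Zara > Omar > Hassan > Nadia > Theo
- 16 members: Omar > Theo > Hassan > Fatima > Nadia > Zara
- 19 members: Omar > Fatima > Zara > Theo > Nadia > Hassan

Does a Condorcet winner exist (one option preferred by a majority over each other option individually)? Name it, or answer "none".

none

Checking pairwise contests:
Zara beats Omar 72–35.
Omar beats Fatima 56–51.
Fatima beats Zara 55–52.
Omar beats Hassan 67–40.
Omar beats Theo 67–40.
Omar beats Nadia 67–40.
Every option loses at least one head-to-head, so there is no Condorcet winner.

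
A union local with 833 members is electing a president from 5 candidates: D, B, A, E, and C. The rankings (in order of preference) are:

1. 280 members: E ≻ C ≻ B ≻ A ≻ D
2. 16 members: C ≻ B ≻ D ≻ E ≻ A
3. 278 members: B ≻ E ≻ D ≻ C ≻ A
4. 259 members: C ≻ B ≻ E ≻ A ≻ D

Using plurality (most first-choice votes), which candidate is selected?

First-place votes: D 0, B 278, A 0, E 280, C 275.
E has the most first-place votes.

E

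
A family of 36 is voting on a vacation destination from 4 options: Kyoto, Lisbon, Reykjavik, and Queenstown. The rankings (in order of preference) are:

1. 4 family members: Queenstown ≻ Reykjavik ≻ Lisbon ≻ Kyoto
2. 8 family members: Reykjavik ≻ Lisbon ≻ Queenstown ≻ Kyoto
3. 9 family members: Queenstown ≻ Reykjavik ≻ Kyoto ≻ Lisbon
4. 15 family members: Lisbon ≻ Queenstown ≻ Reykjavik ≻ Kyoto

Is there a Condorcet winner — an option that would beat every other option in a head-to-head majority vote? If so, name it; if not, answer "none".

Checking pairwise contests:
Lisbon beats Kyoto 27–9.
Reykjavik beats Lisbon 21–15.
Queenstown beats Reykjavik 28–8.
Lisbon beats Queenstown 23–13.
Every option loses at least one head-to-head, so there is no Condorcet winner.

none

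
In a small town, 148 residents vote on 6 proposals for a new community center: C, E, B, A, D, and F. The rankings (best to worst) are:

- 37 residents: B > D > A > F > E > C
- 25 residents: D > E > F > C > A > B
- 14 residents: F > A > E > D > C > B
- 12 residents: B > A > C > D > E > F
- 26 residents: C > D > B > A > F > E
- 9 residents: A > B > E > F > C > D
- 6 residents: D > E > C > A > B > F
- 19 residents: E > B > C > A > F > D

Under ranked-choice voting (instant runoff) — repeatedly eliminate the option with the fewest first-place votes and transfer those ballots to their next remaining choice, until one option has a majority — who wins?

B

Round 1: C 26, E 19, B 49, A 9, D 31, F 14. Eliminate A.
Round 2: C 26, E 19, B 58, D 31, F 14. Eliminate F.
Round 3: C 26, E 33, B 58, D 31. Eliminate C.
Round 4: E 33, B 58, D 57. Eliminate E.
Round 5: B 77, D 71. B has a majority.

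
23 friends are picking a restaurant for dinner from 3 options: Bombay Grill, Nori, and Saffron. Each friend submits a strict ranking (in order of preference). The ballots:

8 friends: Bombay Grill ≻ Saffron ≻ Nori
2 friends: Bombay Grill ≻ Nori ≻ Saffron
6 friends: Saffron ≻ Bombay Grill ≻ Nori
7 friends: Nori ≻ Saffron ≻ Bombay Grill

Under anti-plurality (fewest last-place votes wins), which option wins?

Saffron

Last-place votes: Bombay Grill 7, Nori 14, Saffron 2.
Saffron is ranked last by the fewest voters, so Saffron wins.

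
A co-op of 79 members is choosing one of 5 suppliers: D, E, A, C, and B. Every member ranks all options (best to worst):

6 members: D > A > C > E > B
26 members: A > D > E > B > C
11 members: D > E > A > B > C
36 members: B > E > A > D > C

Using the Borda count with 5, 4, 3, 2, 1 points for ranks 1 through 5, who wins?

D: 6·5 + 26·4 + 11·5 + 36·2 = 261
E: 6·2 + 26·3 + 11·4 + 36·4 = 278
A: 6·4 + 26·5 + 11·3 + 36·3 = 295
C: 6·3 + 26·1 + 11·1 + 36·1 = 91
B: 6·1 + 26·2 + 11·2 + 36·5 = 260
A has the highest Borda score (295).

A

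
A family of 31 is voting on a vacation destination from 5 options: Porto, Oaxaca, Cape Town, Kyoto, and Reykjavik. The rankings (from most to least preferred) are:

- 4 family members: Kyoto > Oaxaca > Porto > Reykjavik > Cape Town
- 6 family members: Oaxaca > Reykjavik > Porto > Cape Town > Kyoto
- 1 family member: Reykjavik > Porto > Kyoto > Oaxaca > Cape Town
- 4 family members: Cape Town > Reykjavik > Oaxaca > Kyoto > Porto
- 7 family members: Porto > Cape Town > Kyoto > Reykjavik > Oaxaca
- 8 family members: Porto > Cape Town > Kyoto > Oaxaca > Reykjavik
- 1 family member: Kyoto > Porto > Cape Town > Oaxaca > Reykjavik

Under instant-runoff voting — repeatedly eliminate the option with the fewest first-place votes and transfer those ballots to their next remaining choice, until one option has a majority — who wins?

Porto

Round 1: Porto 15, Oaxaca 6, Cape Town 4, Kyoto 5, Reykjavik 1. Eliminate Reykjavik.
Round 2: Porto 16, Oaxaca 6, Cape Town 4, Kyoto 5. Porto has a majority.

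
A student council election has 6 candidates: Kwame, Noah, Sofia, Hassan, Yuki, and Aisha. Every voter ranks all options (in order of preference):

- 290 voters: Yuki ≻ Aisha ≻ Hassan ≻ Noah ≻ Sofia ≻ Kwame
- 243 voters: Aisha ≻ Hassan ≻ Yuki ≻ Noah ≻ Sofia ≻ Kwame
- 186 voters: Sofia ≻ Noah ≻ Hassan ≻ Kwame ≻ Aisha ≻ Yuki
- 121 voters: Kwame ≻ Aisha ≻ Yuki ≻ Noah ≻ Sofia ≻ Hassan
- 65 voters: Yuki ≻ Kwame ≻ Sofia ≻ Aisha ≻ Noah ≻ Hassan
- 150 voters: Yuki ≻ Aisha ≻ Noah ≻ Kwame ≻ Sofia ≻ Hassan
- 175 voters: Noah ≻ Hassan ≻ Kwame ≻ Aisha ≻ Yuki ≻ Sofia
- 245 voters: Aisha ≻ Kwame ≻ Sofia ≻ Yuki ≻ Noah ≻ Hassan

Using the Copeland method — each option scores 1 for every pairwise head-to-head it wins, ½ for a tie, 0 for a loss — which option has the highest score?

Kwame: beats Sofia; loses to Noah, Hassan, Yuki, and Aisha → score 1.
Noah: beats Kwame, Sofia, and Hassan; loses to Yuki and Aisha → score 3.
Sofia: beats Hassan; loses to Kwame, Noah, Yuki, and Aisha → score 1.
Hassan: beats Kwame; loses to Noah, Sofia, Yuki, and Aisha → score 1.
Yuki: beats Kwame, Noah, Sofia, and Hassan; loses to Aisha → score 4.
Aisha: beats Kwame, Noah, Sofia, Hassan, and Yuki → score 5.
Aisha has the best pairwise record.

Aisha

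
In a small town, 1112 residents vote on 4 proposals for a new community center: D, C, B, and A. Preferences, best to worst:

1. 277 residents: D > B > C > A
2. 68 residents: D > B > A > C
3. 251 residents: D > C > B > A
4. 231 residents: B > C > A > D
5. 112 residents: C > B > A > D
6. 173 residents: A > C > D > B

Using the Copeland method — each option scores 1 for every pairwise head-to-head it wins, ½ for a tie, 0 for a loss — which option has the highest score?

D: beats C, B, and A → score 3.
C: beats A; loses to D and B → score 1.
B: beats C and A; loses to D → score 2.
A: loses to D, C, and B → score 0.
D has the best pairwise record.

D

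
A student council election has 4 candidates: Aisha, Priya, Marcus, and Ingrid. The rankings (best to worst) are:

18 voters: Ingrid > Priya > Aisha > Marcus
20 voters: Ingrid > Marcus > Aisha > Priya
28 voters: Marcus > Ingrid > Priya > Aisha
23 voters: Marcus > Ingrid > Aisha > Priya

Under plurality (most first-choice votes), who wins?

Marcus

First-place votes: Aisha 0, Priya 0, Marcus 51, Ingrid 38.
Marcus has the most first-place votes.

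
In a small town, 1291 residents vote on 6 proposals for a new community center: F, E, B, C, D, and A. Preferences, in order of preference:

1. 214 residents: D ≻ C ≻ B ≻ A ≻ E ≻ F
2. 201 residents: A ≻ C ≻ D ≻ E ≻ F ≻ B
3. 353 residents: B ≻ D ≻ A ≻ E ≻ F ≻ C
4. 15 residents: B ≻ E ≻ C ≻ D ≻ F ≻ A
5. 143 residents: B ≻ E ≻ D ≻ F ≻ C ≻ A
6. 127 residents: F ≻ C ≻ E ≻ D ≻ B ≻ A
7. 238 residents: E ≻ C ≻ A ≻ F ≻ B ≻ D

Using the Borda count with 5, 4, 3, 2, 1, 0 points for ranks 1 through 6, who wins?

D

F: 214·0 + 201·1 + 353·1 + 15·1 + 143·2 + 127·5 + 238·2 = 1966
E: 214·1 + 201·2 + 353·2 + 15·4 + 143·4 + 127·3 + 238·5 = 3525
B: 214·3 + 201·0 + 353·5 + 15·5 + 143·5 + 127·1 + 238·1 = 3562
C: 214·4 + 201·4 + 353·0 + 15·3 + 143·1 + 127·4 + 238·4 = 3308
D: 214·5 + 201·3 + 353·4 + 15·2 + 143·3 + 127·2 + 238·0 = 3798
A: 214·2 + 201·5 + 353·3 + 15·0 + 143·0 + 127·0 + 238·3 = 3206
D has the highest Borda score (3798).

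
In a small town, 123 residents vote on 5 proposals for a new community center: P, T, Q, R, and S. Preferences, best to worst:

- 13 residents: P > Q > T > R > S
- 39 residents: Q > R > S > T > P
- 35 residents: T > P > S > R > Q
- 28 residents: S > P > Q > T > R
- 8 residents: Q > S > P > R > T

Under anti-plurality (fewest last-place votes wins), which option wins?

Last-place votes: P 39, T 8, Q 35, R 28, S 13.
T is ranked last by the fewest voters, so T wins.

T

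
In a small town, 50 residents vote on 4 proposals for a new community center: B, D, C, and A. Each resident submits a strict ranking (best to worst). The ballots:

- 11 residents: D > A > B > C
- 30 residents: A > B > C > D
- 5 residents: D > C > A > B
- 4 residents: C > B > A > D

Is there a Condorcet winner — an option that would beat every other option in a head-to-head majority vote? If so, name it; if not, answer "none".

A vs B: 46–4 for A.
A vs D: 34–16 for A.
A vs C: 41–9 for A.
A beats every other option head-to-head.

A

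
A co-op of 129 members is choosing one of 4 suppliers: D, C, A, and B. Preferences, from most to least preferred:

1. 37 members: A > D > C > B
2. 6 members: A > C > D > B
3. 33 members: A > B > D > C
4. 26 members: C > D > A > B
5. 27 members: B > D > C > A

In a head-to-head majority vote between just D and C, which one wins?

D

Voters preferring D to C: 97; preferring C to D: 32.
D wins the head-to-head.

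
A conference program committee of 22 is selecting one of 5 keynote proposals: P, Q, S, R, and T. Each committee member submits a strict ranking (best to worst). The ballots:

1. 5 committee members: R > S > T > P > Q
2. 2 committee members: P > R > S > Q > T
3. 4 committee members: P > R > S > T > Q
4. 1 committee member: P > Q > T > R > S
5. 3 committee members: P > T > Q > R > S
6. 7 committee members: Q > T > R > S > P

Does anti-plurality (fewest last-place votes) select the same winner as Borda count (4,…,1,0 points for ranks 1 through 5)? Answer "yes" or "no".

Anti-plurality — last-place votes: P 7, Q 9, S 4, R 0, T 2. Winner: R.
Borda — scores: P 45, Q 39, S 34, R 56, T 46. Winner: R.
The two methods agree.

yes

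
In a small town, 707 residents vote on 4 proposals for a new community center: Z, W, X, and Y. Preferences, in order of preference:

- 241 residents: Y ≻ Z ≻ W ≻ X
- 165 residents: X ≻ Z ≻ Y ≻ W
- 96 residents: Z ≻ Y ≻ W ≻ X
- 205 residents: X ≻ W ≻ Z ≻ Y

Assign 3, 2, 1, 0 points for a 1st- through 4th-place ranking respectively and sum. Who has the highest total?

Z: 241·2 + 165·2 + 96·3 + 205·1 = 1305
W: 241·1 + 165·0 + 96·1 + 205·2 = 747
X: 241·0 + 165·3 + 96·0 + 205·3 = 1110
Y: 241·3 + 165·1 + 96·2 + 205·0 = 1080
Z has the highest Borda score (1305).

Z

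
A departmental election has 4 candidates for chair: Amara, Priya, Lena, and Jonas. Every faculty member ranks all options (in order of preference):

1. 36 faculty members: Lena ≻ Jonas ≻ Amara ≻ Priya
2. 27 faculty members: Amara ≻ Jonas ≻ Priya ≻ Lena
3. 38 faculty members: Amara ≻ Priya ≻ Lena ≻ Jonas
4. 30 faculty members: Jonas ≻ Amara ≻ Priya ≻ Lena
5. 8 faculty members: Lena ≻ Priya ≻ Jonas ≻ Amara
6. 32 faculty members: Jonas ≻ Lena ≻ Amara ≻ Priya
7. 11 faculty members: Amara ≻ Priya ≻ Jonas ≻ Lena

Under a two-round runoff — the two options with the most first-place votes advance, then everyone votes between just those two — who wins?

Round 1 first-place votes: Amara 76, Priya 0, Lena 44, Jonas 62.
Amara and Jonas advance.
Runoff: Amara is preferred to Jonas by 76 voters; Jonas by 106.
Jonas wins the runoff.

Jonas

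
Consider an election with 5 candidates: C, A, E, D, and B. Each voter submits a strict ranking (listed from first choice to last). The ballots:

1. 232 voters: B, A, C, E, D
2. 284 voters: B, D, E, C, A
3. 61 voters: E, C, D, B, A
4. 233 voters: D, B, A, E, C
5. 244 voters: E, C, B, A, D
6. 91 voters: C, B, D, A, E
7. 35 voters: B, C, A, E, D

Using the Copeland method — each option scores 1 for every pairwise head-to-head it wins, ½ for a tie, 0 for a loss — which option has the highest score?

C: beats A and D; loses to E and B → score 2.
A: beats E; loses to C, D, and B → score 1.
E: beats C; loses to A, D, and B → score 1.
D: beats A and E; loses to C and B → score 2.
B: beats C, A, E, and D → score 4.
B has the best pairwise record.

B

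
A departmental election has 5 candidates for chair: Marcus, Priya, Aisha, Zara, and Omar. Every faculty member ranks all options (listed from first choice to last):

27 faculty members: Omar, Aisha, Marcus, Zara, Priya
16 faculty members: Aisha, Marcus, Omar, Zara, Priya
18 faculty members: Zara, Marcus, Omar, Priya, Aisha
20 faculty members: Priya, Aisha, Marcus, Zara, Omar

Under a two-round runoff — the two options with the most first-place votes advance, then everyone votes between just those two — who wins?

Round 1 first-place votes: Marcus 0, Priya 20, Aisha 16, Zara 18, Omar 27.
Omar and Priya advance.
Runoff: Omar is preferred to Priya by 61 voters; Priya by 20.
Omar wins the runoff.

Omar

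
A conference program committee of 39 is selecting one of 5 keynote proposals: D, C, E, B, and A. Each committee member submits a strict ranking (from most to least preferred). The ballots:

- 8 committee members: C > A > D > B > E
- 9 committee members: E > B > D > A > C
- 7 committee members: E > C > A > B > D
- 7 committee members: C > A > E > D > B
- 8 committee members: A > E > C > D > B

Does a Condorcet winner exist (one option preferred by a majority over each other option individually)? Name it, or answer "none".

none

Checking pairwise contests:
C beats D 30–9.
E beats C 24–15.
A beats E 23–16.
D beats B 23–16.
C beats A 22–17.
Every option loses at least one head-to-head, so there is no Condorcet winner.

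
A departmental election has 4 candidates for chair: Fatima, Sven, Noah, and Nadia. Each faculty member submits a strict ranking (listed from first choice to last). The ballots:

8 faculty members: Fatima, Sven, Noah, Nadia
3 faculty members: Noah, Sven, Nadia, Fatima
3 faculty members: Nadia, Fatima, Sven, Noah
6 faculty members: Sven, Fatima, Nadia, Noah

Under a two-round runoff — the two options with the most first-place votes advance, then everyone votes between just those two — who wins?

Fatima

Round 1 first-place votes: Fatima 8, Sven 6, Noah 3, Nadia 3.
Fatima and Sven advance.
Runoff: Fatima is preferred to Sven by 11 voters; Sven by 9.
Fatima wins the runoff.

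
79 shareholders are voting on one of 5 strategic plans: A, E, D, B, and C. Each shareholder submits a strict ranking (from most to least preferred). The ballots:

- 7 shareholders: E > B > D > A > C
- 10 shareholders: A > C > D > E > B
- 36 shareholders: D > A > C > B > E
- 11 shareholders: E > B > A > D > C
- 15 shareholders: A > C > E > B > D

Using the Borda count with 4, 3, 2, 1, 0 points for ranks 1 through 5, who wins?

A

A: 7·1 + 10·4 + 36·3 + 11·2 + 15·4 = 237
E: 7·4 + 10·1 + 36·0 + 11·4 + 15·2 = 112
D: 7·2 + 10·2 + 36·4 + 11·1 + 15·0 = 189
B: 7·3 + 10·0 + 36·1 + 11·3 + 15·1 = 105
C: 7·0 + 10·3 + 36·2 + 11·0 + 15·3 = 147
A has the highest Borda score (237).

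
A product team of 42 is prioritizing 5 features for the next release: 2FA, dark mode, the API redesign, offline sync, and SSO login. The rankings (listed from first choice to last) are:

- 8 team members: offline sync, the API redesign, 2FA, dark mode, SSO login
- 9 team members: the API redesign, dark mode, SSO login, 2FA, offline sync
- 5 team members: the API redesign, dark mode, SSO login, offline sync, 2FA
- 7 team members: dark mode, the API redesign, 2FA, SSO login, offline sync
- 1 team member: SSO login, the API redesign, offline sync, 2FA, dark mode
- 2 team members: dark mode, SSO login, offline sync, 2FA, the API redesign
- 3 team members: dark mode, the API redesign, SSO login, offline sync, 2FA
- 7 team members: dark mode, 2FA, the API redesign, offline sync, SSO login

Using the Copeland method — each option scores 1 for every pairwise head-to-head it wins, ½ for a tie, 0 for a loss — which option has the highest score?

the API redesign

2FA: beats offline sync and SSO login; loses to dark mode and the API redesign → score 2.
dark mode: beats 2FA, offline sync, and SSO login; loses to the API redesign → score 3.
the API redesign: beats 2FA, dark mode, offline sync, and SSO login → score 4.
offline sync: loses to 2FA, dark mode, the API redesign, and SSO login → score 0.
SSO login: beats offline sync; loses to 2FA, dark mode, and the API redesign → score 1.
the API redesign has the best pairwise record.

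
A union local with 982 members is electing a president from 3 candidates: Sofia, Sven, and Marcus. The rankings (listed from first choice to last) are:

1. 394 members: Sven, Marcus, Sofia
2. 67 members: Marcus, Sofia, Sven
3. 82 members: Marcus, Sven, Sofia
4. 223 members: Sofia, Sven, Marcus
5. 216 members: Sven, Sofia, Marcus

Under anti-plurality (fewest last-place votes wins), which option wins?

Sven

Last-place votes: Sofia 476, Sven 67, Marcus 439.
Sven is ranked last by the fewest voters, so Sven wins.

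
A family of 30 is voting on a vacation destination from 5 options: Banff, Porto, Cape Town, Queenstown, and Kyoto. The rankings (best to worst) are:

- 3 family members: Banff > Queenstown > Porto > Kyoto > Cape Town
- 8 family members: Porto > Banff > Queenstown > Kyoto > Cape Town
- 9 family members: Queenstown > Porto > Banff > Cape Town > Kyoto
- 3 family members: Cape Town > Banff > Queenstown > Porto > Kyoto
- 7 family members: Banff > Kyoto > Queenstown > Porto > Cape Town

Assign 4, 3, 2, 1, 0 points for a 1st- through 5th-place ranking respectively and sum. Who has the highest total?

Banff: 3·4 + 8·3 + 9·2 + 3·3 + 7·4 = 91
Porto: 3·2 + 8·4 + 9·3 + 3·1 + 7·1 = 75
Cape Town: 3·0 + 8·0 + 9·1 + 3·4 + 7·0 = 21
Queenstown: 3·3 + 8·2 + 9·4 + 3·2 + 7·2 = 81
Kyoto: 3·1 + 8·1 + 9·0 + 3·0 + 7·3 = 32
Banff has the highest Borda score (91).

Banff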